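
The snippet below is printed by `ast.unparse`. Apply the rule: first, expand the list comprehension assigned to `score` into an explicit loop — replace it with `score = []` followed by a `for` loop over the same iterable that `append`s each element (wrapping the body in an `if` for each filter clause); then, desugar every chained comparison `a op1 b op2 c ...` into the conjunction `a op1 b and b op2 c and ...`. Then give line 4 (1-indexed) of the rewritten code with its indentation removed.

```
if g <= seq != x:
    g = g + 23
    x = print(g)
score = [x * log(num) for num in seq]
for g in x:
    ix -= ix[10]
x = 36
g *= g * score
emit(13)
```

score = []

Transformed code:
if g <= seq and seq != x:
    g = g + 23
    x = print(g)
score = []
for num in seq:
    score.append(x * log(num))
for g in x:
    ix -= ix[10]
x = 36
g *= g * score
emit(13)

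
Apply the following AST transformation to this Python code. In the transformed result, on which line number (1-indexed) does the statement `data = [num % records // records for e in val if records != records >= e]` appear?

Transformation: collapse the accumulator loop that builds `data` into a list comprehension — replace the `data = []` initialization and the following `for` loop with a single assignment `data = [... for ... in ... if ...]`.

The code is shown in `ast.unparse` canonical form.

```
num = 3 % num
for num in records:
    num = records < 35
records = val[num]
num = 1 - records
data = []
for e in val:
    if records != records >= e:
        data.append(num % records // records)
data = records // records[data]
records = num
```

6

Transformed code:
num = 3 % num
for num in records:
    num = records < 35
records = val[num]
num = 1 - records
data = [num % records // records for e in val if records != records >= e]
data = records // records[data]
records = num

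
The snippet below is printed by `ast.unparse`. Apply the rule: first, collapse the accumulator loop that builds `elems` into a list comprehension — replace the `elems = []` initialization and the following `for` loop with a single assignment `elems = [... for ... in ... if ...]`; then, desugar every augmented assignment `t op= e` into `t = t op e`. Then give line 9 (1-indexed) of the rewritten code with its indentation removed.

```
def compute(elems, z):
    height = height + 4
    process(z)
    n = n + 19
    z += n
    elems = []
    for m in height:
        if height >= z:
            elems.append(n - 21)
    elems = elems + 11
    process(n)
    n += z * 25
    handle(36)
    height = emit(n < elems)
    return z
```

Transformed code:
def compute(elems, z):
    height = height + 4
    process(z)
    n = n + 19
    z = z + n
    elems = [n - 21 for m in height if height >= z]
    elems = elems + 11
    process(n)
    n = n + z * 25
    handle(36)
    height = emit(n < elems)
    return z

n = n + z * 25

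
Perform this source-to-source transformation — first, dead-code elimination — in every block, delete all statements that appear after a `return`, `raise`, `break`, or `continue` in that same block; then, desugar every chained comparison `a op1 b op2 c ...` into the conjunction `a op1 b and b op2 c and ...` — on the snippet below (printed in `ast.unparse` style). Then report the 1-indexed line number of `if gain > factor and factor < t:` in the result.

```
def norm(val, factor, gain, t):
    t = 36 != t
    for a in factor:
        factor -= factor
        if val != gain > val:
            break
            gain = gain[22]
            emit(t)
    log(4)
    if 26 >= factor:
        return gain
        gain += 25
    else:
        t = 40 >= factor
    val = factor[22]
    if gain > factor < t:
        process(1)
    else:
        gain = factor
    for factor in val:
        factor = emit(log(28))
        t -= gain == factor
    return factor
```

13

Transformed code:
def norm(val, factor, gain, t):
    t = 36 != t
    for a in factor:
        factor -= factor
        if val != gain and gain > val:
            break
    log(4)
    if 26 >= factor:
        return gain
    else:
        t = 40 >= factor
    val = factor[22]
    if gain > factor and factor < t:
        process(1)
    else:
        gain = factor
    for factor in val:
        factor = emit(log(28))
        t -= gain == factor
    return factor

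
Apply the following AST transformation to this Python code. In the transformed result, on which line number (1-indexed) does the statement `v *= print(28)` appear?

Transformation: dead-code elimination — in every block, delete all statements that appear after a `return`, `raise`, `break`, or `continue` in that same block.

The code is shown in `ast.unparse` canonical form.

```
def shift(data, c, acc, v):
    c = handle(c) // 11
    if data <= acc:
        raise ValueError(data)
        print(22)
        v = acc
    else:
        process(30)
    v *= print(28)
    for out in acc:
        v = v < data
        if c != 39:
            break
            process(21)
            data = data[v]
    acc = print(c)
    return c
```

Transformed code:
def shift(data, c, acc, v):
    c = handle(c) // 11
    if data <= acc:
        raise ValueError(data)
    else:
        process(30)
    v *= print(28)
    for out in acc:
        v = v < data
        if c != 39:
            break
    acc = print(c)
    return c

7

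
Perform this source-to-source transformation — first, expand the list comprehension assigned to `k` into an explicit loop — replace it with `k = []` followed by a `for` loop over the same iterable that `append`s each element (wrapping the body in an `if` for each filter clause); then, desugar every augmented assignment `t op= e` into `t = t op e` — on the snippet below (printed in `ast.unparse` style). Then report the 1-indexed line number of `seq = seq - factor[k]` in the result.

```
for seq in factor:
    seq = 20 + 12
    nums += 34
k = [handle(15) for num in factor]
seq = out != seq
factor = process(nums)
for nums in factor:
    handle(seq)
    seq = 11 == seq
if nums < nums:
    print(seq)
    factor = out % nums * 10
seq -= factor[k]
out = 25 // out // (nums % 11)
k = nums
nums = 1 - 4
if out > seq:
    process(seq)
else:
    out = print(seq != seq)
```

Transformed code:
for seq in factor:
    seq = 20 + 12
    nums = nums + 34
k = []
for num in factor:
    k.append(handle(15))
seq = out != seq
factor = process(nums)
for nums in factor:
    handle(seq)
    seq = 11 == seq
if nums < nums:
    print(seq)
    factor = out % nums * 10
seq = seq - factor[k]
out = 25 // out // (nums % 11)
k = nums
nums = 1 - 4
if out > seq:
    process(seq)
else:
    out = print(seq != seq)

15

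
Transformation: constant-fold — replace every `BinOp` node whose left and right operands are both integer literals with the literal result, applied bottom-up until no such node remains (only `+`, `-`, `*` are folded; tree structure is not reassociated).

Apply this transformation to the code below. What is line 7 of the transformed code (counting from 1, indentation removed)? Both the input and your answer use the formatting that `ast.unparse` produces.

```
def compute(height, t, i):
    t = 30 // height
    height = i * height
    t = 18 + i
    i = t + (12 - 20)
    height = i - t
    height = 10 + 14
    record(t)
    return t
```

Transformed code:
def compute(height, t, i):
    t = 30 // height
    height = i * height
    t = 18 + i
    i = t + -8
    height = i - t
    height = 24
    record(t)
    return t

height = 24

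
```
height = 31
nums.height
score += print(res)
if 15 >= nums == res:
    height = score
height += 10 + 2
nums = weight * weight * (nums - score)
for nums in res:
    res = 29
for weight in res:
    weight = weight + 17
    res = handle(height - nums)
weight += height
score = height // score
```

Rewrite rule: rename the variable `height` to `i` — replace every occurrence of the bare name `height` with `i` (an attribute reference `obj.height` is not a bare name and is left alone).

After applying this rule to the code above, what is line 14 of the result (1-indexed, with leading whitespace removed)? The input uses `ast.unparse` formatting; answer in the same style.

score = i // score

Transformed code:
i = 31
nums.height
score += print(res)
if 15 >= nums == res:
    i = score
i += 10 + 2
nums = weight * weight * (nums - score)
for nums in res:
    res = 29
for weight in res:
    weight = weight + 17
    res = handle(i - nums)
weight += i
score = i // score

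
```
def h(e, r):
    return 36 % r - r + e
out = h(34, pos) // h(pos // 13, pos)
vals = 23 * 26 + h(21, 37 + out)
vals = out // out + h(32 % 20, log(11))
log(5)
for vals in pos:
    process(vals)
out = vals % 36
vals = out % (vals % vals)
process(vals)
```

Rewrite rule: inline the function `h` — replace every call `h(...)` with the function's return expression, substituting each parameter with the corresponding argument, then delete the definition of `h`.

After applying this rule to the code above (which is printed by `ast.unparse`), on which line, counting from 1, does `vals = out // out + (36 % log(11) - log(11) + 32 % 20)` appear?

3

Transformed code:
out = (36 % pos - pos + 34) // (36 % pos - pos + pos // 13)
vals = 23 * 26 + (36 % (37 + out) - (37 + out) + 21)
vals = out // out + (36 % log(11) - log(11) + 32 % 20)
log(5)
for vals in pos:
    process(vals)
out = vals % 36
vals = out % (vals % vals)
process(vals)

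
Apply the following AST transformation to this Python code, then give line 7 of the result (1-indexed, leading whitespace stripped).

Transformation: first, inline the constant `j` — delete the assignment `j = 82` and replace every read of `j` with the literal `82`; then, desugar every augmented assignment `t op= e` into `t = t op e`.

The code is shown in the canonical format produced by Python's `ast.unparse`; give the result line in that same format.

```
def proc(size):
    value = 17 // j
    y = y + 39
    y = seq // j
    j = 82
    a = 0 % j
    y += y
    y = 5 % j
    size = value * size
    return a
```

Transformed code:
def proc(size):
    value = 17 // 82
    y = y + 39
    y = seq // 82
    a = 0 % 82
    y = y + y
    y = 5 % 82
    size = value * size
    return a

y = 5 % 82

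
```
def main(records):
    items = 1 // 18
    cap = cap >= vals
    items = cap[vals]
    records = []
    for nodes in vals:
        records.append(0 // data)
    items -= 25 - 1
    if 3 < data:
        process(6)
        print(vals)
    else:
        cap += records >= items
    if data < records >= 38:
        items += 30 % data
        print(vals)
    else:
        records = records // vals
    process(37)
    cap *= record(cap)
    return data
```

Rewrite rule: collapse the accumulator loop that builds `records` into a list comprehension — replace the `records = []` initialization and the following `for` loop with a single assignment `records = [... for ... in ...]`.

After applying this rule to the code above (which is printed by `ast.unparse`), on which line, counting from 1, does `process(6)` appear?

8

Transformed code:
def main(records):
    items = 1 // 18
    cap = cap >= vals
    items = cap[vals]
    records = [0 // data for nodes in vals]
    items -= 25 - 1
    if 3 < data:
        process(6)
        print(vals)
    else:
        cap += records >= items
    if data < records >= 38:
        items += 30 % data
        print(vals)
    else:
        records = records // vals
    process(37)
    cap *= record(cap)
    return data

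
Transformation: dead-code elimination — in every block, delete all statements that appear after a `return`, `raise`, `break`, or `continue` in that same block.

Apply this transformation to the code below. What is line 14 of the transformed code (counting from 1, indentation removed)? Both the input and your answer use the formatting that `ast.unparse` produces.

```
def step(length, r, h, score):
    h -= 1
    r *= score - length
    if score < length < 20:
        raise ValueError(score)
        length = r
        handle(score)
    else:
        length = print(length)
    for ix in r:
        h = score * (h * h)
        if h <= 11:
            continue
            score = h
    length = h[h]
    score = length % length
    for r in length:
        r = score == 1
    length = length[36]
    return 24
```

Transformed code:
def step(length, r, h, score):
    h -= 1
    r *= score - length
    if score < length < 20:
        raise ValueError(score)
    else:
        length = print(length)
    for ix in r:
        h = score * (h * h)
        if h <= 11:
            continue
    length = h[h]
    score = length % length
    for r in length:
        r = score == 1
    length = length[36]
    return 24

for r in length:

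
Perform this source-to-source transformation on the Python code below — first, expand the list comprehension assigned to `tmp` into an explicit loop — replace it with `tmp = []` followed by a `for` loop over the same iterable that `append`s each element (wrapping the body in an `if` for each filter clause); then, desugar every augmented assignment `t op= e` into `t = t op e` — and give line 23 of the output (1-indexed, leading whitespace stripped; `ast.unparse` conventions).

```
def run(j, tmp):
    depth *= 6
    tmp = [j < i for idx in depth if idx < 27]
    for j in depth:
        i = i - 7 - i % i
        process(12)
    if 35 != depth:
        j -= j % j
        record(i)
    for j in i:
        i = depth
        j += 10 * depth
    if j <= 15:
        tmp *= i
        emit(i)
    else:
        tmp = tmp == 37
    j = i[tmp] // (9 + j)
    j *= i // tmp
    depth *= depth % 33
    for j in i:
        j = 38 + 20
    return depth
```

depth = depth * (depth % 33)

Transformed code:
def run(j, tmp):
    depth = depth * 6
    tmp = []
    for idx in depth:
        if idx < 27:
            tmp.append(j < i)
    for j in depth:
        i = i - 7 - i % i
        process(12)
    if 35 != depth:
        j = j - j % j
        record(i)
    for j in i:
        i = depth
        j = j + 10 * depth
    if j <= 15:
        tmp = tmp * i
        emit(i)
    else:
        tmp = tmp == 37
    j = i[tmp] // (9 + j)
    j = j * (i // tmp)
    depth = depth * (depth % 33)
    for j in i:
        j = 38 + 20
    return depth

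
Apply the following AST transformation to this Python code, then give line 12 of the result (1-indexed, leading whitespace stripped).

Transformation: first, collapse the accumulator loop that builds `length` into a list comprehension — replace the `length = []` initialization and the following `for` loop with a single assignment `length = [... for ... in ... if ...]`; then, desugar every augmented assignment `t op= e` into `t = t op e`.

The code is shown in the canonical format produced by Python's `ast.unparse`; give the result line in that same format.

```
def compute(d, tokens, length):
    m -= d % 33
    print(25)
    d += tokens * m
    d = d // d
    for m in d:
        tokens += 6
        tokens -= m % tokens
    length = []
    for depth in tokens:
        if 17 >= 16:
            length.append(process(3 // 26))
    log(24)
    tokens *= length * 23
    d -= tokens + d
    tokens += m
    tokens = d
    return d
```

Transformed code:
def compute(d, tokens, length):
    m = m - d % 33
    print(25)
    d = d + tokens * m
    d = d // d
    for m in d:
        tokens = tokens + 6
        tokens = tokens - m % tokens
    length = [process(3 // 26) for depth in tokens if 17 >= 16]
    log(24)
    tokens = tokens * (length * 23)
    d = d - (tokens + d)
    tokens = tokens + m
    tokens = d
    return d

d = d - (tokens + d)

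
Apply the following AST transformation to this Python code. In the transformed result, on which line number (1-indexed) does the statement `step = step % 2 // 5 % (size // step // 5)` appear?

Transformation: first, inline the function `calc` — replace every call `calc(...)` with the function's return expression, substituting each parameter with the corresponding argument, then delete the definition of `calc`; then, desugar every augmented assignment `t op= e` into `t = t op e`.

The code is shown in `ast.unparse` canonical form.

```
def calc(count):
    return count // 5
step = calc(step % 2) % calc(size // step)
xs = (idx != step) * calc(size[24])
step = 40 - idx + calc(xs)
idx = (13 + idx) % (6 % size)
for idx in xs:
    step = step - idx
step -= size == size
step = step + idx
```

1

Transformed code:
step = step % 2 // 5 % (size // step // 5)
xs = (idx != step) * (size[24] // 5)
step = 40 - idx + xs // 5
idx = (13 + idx) % (6 % size)
for idx in xs:
    step = step - idx
step = step - (size == size)
step = step + idx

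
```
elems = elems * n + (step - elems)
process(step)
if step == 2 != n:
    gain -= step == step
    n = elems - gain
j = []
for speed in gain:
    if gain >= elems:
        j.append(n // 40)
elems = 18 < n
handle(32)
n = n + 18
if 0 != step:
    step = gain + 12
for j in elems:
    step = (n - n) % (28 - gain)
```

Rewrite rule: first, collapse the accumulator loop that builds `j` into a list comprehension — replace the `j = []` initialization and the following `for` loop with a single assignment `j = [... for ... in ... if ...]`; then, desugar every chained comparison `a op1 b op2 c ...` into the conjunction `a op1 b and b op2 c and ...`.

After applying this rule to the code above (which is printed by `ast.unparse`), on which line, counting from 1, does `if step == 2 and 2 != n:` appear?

3

Transformed code:
elems = elems * n + (step - elems)
process(step)
if step == 2 and 2 != n:
    gain -= step == step
    n = elems - gain
j = [n // 40 for speed in gain if gain >= elems]
elems = 18 < n
handle(32)
n = n + 18
if 0 != step:
    step = gain + 12
for j in elems:
    step = (n - n) % (28 - gain)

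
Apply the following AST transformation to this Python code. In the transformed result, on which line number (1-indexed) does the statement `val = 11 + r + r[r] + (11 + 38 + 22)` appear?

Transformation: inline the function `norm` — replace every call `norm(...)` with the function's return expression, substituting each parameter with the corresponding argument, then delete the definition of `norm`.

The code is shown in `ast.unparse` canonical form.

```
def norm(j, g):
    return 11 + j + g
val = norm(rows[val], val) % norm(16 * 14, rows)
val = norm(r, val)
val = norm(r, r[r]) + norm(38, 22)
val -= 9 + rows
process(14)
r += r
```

3

Transformed code:
val = (11 + rows[val] + val) % (11 + 16 * 14 + rows)
val = 11 + r + val
val = 11 + r + r[r] + (11 + 38 + 22)
val -= 9 + rows
process(14)
r += r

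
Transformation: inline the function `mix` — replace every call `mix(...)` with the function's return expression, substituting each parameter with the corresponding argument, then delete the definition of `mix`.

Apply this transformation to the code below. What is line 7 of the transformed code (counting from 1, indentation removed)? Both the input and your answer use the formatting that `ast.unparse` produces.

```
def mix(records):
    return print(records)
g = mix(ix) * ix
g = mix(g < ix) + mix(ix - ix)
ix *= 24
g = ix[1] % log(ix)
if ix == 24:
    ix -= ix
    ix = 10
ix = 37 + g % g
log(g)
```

ix = 10

Transformed code:
g = print(ix) * ix
g = print(g < ix) + print(ix - ix)
ix *= 24
g = ix[1] % log(ix)
if ix == 24:
    ix -= ix
    ix = 10
ix = 37 + g % g
log(g)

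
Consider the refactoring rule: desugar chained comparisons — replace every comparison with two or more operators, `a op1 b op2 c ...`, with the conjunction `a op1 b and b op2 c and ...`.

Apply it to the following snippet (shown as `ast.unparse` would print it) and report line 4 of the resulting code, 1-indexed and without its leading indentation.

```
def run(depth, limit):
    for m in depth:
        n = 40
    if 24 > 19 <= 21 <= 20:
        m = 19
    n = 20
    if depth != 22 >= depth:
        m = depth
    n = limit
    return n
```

if 24 > 19 and 19 <= 21 and (21 <= 20):

Transformed code:
def run(depth, limit):
    for m in depth:
        n = 40
    if 24 > 19 and 19 <= 21 and (21 <= 20):
        m = 19
    n = 20
    if depth != 22 and 22 >= depth:
        m = depth
    n = limit
    return n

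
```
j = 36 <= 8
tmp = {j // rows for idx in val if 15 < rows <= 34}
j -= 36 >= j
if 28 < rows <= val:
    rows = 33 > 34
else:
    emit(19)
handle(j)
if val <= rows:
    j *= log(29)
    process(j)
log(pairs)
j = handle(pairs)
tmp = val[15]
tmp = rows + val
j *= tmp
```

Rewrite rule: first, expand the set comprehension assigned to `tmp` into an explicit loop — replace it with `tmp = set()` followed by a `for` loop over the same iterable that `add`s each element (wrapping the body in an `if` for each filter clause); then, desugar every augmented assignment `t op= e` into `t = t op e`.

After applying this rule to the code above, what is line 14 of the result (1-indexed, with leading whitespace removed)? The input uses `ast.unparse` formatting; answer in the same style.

Transformed code:
j = 36 <= 8
tmp = set()
for idx in val:
    if 15 < rows <= 34:
        tmp.add(j // rows)
j = j - (36 >= j)
if 28 < rows <= val:
    rows = 33 > 34
else:
    emit(19)
handle(j)
if val <= rows:
    j = j * log(29)
    process(j)
log(pairs)
j = handle(pairs)
tmp = val[15]
tmp = rows + val
j = j * tmp

process(j)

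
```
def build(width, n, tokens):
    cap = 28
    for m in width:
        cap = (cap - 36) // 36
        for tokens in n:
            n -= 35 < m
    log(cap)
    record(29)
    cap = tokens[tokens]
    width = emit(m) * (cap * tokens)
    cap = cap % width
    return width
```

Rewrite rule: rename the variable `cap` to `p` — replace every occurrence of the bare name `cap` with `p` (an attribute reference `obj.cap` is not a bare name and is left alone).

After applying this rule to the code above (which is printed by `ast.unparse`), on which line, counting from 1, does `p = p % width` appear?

Transformed code:
def build(width, n, tokens):
    p = 28
    for m in width:
        p = (p - 36) // 36
        for tokens in n:
            n -= 35 < m
    log(p)
    record(29)
    p = tokens[tokens]
    width = emit(m) * (p * tokens)
    p = p % width
    return width

11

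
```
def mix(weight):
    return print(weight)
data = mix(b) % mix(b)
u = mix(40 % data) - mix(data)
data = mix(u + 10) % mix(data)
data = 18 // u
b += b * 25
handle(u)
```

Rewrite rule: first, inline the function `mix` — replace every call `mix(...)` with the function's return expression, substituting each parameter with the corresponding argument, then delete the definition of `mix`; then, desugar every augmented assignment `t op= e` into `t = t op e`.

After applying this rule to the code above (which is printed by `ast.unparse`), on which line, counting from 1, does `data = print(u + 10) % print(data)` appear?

3

Transformed code:
data = print(b) % print(b)
u = print(40 % data) - print(data)
data = print(u + 10) % print(data)
data = 18 // u
b = b + b * 25
handle(u)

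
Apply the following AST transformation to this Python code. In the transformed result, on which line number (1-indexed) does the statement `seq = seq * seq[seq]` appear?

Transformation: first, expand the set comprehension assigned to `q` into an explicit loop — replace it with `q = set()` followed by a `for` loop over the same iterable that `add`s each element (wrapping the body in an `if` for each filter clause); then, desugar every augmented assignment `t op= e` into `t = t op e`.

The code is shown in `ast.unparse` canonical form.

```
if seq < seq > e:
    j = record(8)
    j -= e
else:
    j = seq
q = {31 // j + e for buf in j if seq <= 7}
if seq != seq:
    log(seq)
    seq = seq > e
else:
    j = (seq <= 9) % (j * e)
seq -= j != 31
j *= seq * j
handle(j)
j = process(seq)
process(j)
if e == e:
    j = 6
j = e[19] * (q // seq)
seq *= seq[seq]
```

23

Transformed code:
if seq < seq > e:
    j = record(8)
    j = j - e
else:
    j = seq
q = set()
for buf in j:
    if seq <= 7:
        q.add(31 // j + e)
if seq != seq:
    log(seq)
    seq = seq > e
else:
    j = (seq <= 9) % (j * e)
seq = seq - (j != 31)
j = j * (seq * j)
handle(j)
j = process(seq)
process(j)
if e == e:
    j = 6
j = e[19] * (q // seq)
seq = seq * seq[seq]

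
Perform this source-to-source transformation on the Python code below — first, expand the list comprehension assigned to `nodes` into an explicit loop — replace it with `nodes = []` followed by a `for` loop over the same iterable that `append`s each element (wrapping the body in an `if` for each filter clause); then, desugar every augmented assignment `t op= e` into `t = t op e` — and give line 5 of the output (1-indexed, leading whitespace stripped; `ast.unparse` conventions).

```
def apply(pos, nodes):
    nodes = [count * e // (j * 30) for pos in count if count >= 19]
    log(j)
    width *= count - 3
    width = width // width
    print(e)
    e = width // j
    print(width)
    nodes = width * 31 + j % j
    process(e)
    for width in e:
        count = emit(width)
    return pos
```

nodes.append(count * e // (j * 30))

Transformed code:
def apply(pos, nodes):
    nodes = []
    for pos in count:
        if count >= 19:
            nodes.append(count * e // (j * 30))
    log(j)
    width = width * (count - 3)
    width = width // width
    print(e)
    e = width // j
    print(width)
    nodes = width * 31 + j % j
    process(e)
    for width in e:
        count = emit(width)
    return pos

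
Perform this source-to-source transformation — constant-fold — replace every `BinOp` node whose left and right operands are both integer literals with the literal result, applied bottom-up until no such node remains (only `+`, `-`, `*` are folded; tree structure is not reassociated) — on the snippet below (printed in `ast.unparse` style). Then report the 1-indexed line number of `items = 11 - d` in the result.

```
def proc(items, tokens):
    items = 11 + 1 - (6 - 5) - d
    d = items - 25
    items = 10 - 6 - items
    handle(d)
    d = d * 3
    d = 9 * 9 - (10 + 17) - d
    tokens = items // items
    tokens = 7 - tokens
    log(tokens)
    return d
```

2

Transformed code:
def proc(items, tokens):
    items = 11 - d
    d = items - 25
    items = 4 - items
    handle(d)
    d = d * 3
    d = 54 - d
    tokens = items // items
    tokens = 7 - tokens
    log(tokens)
    return d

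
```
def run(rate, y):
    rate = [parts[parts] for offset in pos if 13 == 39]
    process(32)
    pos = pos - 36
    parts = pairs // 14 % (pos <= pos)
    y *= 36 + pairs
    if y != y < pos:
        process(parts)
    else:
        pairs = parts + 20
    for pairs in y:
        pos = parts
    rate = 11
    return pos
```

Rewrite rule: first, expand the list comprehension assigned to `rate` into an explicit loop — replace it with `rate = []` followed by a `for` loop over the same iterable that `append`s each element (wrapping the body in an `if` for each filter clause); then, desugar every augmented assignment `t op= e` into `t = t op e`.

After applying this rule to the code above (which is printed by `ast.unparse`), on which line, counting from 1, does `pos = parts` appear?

15

Transformed code:
def run(rate, y):
    rate = []
    for offset in pos:
        if 13 == 39:
            rate.append(parts[parts])
    process(32)
    pos = pos - 36
    parts = pairs // 14 % (pos <= pos)
    y = y * (36 + pairs)
    if y != y < pos:
        process(parts)
    else:
        pairs = parts + 20
    for pairs in y:
        pos = parts
    rate = 11
    return pos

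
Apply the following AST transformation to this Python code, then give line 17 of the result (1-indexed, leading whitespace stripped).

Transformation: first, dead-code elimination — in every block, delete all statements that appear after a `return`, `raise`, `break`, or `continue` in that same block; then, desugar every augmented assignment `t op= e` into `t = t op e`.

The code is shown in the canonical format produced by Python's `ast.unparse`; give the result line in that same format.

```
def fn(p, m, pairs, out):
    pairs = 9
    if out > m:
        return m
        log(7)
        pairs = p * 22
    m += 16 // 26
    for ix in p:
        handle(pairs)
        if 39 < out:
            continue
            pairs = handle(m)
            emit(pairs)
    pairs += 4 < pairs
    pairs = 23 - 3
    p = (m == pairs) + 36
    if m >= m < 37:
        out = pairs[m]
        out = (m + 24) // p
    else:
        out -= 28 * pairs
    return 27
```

out = out - 28 * pairs

Transformed code:
def fn(p, m, pairs, out):
    pairs = 9
    if out > m:
        return m
    m = m + 16 // 26
    for ix in p:
        handle(pairs)
        if 39 < out:
            continue
    pairs = pairs + (4 < pairs)
    pairs = 23 - 3
    p = (m == pairs) + 36
    if m >= m < 37:
        out = pairs[m]
        out = (m + 24) // p
    else:
        out = out - 28 * pairs
    return 27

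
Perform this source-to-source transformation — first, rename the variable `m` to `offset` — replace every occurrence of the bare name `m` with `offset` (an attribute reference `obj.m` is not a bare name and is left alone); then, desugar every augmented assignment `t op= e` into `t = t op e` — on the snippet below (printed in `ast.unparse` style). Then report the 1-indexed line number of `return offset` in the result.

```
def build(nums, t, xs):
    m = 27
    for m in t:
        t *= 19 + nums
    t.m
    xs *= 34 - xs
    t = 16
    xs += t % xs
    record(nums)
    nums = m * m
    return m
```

11

Transformed code:
def build(nums, t, xs):
    offset = 27
    for offset in t:
        t = t * (19 + nums)
    t.m
    xs = xs * (34 - xs)
    t = 16
    xs = xs + t % xs
    record(nums)
    nums = offset * offset
    return offset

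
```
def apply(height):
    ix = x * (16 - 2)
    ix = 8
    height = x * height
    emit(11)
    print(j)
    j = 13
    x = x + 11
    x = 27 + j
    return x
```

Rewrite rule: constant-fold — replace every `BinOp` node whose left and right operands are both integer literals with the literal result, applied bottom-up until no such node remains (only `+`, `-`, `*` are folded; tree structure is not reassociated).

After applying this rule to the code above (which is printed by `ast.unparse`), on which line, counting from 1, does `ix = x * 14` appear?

Transformed code:
def apply(height):
    ix = x * 14
    ix = 8
    height = x * height
    emit(11)
    print(j)
    j = 13
    x = x + 11
    x = 27 + j
    return x

2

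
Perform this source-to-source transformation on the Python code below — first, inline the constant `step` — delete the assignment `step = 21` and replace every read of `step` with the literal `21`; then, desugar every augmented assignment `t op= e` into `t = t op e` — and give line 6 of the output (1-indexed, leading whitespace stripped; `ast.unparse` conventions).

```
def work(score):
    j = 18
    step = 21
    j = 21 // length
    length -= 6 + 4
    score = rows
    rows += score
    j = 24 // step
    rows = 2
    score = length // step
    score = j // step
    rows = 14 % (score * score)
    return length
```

rows = rows + score

Transformed code:
def work(score):
    j = 18
    j = 21 // length
    length = length - (6 + 4)
    score = rows
    rows = rows + score
    j = 24 // 21
    rows = 2
    score = length // 21
    score = j // 21
    rows = 14 % (score * score)
    return length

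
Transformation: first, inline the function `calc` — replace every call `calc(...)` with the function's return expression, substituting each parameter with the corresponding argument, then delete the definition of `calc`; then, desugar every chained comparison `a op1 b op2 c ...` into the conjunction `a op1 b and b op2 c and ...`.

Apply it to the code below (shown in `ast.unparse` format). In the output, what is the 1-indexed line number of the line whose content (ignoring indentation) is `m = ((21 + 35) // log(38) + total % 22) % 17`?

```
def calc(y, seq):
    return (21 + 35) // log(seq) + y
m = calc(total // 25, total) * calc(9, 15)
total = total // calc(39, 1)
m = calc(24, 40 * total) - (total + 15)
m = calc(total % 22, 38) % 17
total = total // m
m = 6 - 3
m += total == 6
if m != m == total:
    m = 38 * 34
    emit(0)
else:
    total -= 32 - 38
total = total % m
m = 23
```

4

Transformed code:
m = ((21 + 35) // log(total) + total // 25) * ((21 + 35) // log(15) + 9)
total = total // ((21 + 35) // log(1) + 39)
m = (21 + 35) // log(40 * total) + 24 - (total + 15)
m = ((21 + 35) // log(38) + total % 22) % 17
total = total // m
m = 6 - 3
m += total == 6
if m != m and m == total:
    m = 38 * 34
    emit(0)
else:
    total -= 32 - 38
total = total % m
m = 23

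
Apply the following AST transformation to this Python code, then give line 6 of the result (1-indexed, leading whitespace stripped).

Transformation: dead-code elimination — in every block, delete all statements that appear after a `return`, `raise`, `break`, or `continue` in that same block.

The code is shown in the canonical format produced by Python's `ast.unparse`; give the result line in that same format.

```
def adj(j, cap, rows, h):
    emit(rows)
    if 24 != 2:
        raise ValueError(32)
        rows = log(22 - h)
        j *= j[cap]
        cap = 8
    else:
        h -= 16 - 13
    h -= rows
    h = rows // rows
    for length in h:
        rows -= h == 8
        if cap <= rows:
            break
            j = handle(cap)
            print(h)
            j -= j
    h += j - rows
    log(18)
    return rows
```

Transformed code:
def adj(j, cap, rows, h):
    emit(rows)
    if 24 != 2:
        raise ValueError(32)
    else:
        h -= 16 - 13
    h -= rows
    h = rows // rows
    for length in h:
        rows -= h == 8
        if cap <= rows:
            break
    h += j - rows
    log(18)
    return rows

h -= 16 - 13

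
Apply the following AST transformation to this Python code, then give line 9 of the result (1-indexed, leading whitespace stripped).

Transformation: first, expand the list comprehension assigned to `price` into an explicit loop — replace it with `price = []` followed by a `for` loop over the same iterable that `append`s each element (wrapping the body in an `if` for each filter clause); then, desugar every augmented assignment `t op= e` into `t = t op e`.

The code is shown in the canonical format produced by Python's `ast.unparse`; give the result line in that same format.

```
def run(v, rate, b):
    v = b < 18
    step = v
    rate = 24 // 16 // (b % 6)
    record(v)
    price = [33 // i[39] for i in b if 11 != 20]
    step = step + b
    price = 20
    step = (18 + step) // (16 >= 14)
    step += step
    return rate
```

price.append(33 // i[39])

Transformed code:
def run(v, rate, b):
    v = b < 18
    step = v
    rate = 24 // 16 // (b % 6)
    record(v)
    price = []
    for i in b:
        if 11 != 20:
            price.append(33 // i[39])
    step = step + b
    price = 20
    step = (18 + step) // (16 >= 14)
    step = step + step
    return rate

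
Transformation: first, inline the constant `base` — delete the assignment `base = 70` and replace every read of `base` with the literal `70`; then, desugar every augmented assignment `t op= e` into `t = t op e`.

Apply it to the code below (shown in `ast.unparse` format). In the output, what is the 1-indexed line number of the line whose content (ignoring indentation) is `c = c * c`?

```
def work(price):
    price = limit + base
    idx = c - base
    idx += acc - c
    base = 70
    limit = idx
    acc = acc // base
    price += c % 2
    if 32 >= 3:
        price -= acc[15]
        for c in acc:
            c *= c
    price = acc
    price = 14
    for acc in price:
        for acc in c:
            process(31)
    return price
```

Transformed code:
def work(price):
    price = limit + 70
    idx = c - 70
    idx = idx + (acc - c)
    limit = idx
    acc = acc // 70
    price = price + c % 2
    if 32 >= 3:
        price = price - acc[15]
        for c in acc:
            c = c * c
    price = acc
    price = 14
    for acc in price:
        for acc in c:
            process(31)
    return price

11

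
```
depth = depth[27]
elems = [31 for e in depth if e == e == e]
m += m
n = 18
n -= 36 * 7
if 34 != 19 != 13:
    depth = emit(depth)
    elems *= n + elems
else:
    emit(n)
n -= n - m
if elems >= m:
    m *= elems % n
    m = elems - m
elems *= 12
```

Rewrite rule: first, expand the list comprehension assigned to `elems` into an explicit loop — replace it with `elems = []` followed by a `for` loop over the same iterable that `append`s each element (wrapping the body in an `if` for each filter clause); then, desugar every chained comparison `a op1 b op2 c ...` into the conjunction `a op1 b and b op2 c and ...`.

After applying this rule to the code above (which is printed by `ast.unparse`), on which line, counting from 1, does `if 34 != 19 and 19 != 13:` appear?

9

Transformed code:
depth = depth[27]
elems = []
for e in depth:
    if e == e and e == e:
        elems.append(31)
m += m
n = 18
n -= 36 * 7
if 34 != 19 and 19 != 13:
    depth = emit(depth)
    elems *= n + elems
else:
    emit(n)
n -= n - m
if elems >= m:
    m *= elems % n
    m = elems - m
elems *= 12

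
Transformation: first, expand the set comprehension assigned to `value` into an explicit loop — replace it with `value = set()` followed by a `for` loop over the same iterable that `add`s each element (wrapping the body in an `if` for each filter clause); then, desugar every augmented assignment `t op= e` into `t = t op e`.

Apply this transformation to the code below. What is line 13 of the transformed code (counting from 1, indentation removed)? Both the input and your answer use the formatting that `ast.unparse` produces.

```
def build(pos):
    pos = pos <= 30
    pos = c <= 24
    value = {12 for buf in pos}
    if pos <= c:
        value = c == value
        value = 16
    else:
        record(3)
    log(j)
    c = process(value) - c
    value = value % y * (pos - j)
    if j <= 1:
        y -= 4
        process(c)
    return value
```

c = process(value) - c

Transformed code:
def build(pos):
    pos = pos <= 30
    pos = c <= 24
    value = set()
    for buf in pos:
        value.add(12)
    if pos <= c:
        value = c == value
        value = 16
    else:
        record(3)
    log(j)
    c = process(value) - c
    value = value % y * (pos - j)
    if j <= 1:
        y = y - 4
        process(c)
    return value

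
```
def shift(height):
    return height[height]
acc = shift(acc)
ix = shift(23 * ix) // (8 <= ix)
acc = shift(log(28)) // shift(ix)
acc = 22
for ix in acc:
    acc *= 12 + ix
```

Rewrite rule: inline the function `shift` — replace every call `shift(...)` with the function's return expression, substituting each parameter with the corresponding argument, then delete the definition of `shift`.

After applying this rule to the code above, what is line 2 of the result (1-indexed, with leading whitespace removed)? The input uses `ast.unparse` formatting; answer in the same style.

Transformed code:
acc = acc[acc]
ix = (23 * ix)[23 * ix] // (8 <= ix)
acc = log(28)[log(28)] // ix[ix]
acc = 22
for ix in acc:
    acc *= 12 + ix

ix = (23 * ix)[23 * ix] // (8 <= ix)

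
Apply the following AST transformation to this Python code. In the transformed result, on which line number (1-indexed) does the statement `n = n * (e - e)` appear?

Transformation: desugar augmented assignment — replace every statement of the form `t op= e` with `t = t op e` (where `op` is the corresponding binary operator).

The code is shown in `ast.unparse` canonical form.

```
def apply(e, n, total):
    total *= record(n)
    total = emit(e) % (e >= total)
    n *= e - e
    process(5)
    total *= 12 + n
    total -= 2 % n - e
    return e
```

4

Transformed code:
def apply(e, n, total):
    total = total * record(n)
    total = emit(e) % (e >= total)
    n = n * (e - e)
    process(5)
    total = total * (12 + n)
    total = total - (2 % n - e)
    return e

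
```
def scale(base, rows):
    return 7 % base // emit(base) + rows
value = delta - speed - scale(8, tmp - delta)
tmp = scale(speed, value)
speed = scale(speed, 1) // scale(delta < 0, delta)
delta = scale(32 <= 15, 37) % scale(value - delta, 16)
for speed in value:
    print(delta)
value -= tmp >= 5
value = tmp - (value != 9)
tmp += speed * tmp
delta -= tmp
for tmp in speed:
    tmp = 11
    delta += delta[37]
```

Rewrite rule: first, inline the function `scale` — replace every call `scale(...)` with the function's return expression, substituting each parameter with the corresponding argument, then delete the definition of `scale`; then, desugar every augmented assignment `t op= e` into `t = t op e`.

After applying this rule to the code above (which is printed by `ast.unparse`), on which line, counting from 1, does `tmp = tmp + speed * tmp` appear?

9

Transformed code:
value = delta - speed - (7 % 8 // emit(8) + (tmp - delta))
tmp = 7 % speed // emit(speed) + value
speed = (7 % speed // emit(speed) + 1) // (7 % (delta < 0) // emit(delta < 0) + delta)
delta = (7 % (32 <= 15) // emit(32 <= 15) + 37) % (7 % (value - delta) // emit(value - delta) + 16)
for speed in value:
    print(delta)
value = value - (tmp >= 5)
value = tmp - (value != 9)
tmp = tmp + speed * tmp
delta = delta - tmp
for tmp in speed:
    tmp = 11
    delta = delta + delta[37]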